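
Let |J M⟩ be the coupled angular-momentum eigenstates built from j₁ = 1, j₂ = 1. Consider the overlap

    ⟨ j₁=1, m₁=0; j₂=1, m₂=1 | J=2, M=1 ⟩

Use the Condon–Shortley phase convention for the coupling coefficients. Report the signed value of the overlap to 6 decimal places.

triangle: 0!×2!×2!/5! = 4/120
(j±m)!: 1!×1!×2!×0!×3!×1! = 12
prefactor² = (2J+1)×Δ×N² = 2
  k=0: +1/(0!×0!×1!×2!×1!×0!) = 1/2
Σ = 1/2  ⇒  CG² = 2×(1/2)² = 1/2
CG = +√(1/2) = +0.707107

+√(1/2) ≈ +0.707107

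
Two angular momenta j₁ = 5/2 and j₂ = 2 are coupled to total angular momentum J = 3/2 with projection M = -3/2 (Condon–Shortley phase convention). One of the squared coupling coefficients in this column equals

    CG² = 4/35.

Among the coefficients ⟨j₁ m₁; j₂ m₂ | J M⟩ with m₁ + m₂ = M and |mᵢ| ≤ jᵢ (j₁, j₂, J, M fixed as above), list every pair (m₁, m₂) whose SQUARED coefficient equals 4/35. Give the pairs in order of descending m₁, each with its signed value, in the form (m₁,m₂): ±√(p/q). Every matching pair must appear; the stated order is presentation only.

Admissible pairs with m₁+m₂ = M = -3/2: (-5/2,1), (-3/2,0), (-1/2,-1), (1/2,-2)
  (m₁,m₂)=(1/2,-2): CG² = 4/35, CG = +√(4/35)   ← matches the target
  (m₁,m₂)=(-1/2,-1): CG² = 9/35, CG = −√(9/35)
  (m₁,m₂)=(-3/2,0): CG² = 12/35, CG = +√(12/35)
  (m₁,m₂)=(-5/2,1): CG² = 2/7, CG = −√(2/7)
Pairs with CG² = 4/35: (1/2,-2): +√(4/35)

(1/2,-2): +√(4/35)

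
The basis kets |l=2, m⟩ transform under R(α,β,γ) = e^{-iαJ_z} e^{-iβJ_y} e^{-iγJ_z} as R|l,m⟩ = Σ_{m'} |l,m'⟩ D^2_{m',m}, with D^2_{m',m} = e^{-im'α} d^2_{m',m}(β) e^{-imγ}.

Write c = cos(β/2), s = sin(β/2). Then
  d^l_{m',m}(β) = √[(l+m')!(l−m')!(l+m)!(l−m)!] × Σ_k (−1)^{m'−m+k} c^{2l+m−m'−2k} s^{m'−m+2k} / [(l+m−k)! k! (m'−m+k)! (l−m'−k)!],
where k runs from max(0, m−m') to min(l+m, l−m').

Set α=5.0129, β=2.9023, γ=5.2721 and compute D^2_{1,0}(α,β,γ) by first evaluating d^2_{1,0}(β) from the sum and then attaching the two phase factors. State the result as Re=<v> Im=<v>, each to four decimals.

Re=0.0835 Im=0.2694

D^2_{1,0}(5.0129,2.9023,5.2721) = e^{-i·1·5.0129}·d^2_{1,0}(2.9023)·e^{-i·0·5.2721}. Compute d first:
Half-angle: c=0.119361, s=0.992851. N=√(6·1·2·2)=4.898979
The bounds max(0,m−m')=0 and min(l+m,l−m')=1 give 2 terms
  k=0: (−1)^1·4.8990/(2)·0.1194^3·0.9929^1 = -0.004136
  k=1: (−1)^2·4.8990/(2)·0.1194^1·0.9929^3 = +0.286148
d^2_{1,0}(2.9023) = -0.004136 +0.286148 = +0.282012
Attach z-rotation phases: D = e^{-i(1)(5.0129)}·(+0.282012)·e^{-i(0)(5.2721)} = +0.083478+0.269374i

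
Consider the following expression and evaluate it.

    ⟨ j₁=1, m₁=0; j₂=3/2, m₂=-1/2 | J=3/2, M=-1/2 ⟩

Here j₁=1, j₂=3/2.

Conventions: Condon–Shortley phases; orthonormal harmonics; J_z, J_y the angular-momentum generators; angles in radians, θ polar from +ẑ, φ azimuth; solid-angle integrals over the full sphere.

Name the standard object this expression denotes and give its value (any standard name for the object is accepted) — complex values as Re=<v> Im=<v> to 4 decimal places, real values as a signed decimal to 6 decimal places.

Clebsch–Gordan coefficient, +√(1/15) ≈ +0.258199

This is a Clebsch–Gordan (vector-coupling) coefficient.
√[4·1!1!2!/5! · 1!1!1!2!1!2!] = √(4/15)
  +(−1)^0/∏(0,1,1,1,0,1)! = 1  (running 1)
  +(−1)^1/∏(1,0,0,0,1,2)! = -1/2  (running 1/2)
⟨..|..⟩ = √(4/15)·(1/2) = +0.258199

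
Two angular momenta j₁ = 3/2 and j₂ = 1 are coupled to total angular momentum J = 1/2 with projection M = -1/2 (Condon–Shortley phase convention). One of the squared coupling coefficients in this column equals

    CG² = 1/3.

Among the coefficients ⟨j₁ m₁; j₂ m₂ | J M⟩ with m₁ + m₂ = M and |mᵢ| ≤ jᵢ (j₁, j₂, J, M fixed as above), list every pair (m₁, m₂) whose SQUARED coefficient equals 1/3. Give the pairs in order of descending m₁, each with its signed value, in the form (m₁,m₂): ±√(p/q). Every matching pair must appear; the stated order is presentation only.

Admissible pairs with m₁+m₂ = M = -1/2: (-3/2,1), (-1/2,0), (1/2,-1)
  (m₁,m₂)=(1/2,-1): CG² = 1/6, CG = +√(1/6)
  (m₁,m₂)=(-1/2,0): CG² = 1/3, CG = −√(1/3)   ← matches the target
  (m₁,m₂)=(-3/2,1): CG² = 1/2, CG = +√(1/2)
Pairs with CG² = 1/3: (-1/2,0): −√(1/3)

(-1/2,0): −√(1/3)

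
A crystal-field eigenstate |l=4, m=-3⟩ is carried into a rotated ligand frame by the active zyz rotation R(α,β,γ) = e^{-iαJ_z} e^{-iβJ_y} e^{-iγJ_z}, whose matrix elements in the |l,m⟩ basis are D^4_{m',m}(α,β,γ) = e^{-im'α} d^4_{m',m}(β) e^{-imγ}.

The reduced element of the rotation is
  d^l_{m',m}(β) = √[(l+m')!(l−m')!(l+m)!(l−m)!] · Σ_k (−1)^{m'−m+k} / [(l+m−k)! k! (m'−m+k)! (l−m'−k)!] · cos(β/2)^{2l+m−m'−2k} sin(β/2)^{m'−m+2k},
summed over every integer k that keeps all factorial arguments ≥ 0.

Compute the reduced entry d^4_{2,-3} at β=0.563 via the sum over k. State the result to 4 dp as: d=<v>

d^4_{2,-3}(β=0.5630) via the finite sum:
c=cos(0.563000/2)=0.960640, s=sin(0.563000/2)=0.277797; N=√[720·2·1·5040]=2693.993318
k: max(0,(-3)−(2))=0 … min(4+(-3),4−(2))=1
  k=0: (−1)^5·2693.9933/(240)·0.9606^3·0.2778^5 = -0.016463
  k=1: (−1)^6·2693.9933/(720)·0.9606^1·0.2778^7 = +0.000459
d^4_{2,-3}(0.5630) = -0.016463 +0.000459 = -0.016004

d=-0.0160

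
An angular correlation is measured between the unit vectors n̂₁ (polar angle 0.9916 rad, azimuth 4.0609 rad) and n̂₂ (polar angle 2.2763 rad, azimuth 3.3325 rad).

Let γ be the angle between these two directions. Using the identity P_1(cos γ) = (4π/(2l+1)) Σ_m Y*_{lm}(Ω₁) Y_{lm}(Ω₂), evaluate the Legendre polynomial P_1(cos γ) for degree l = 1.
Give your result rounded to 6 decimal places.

0.120534

Term-by-term m-sum for l=1 (normalisation 4π/3 = 4.188790):
  [-1]  conj(Y_{1,-1})(Ω₁) = (-0.175329, -0.229923) ; Y_{1,-1}(Ω₂) = (-0.258241, 0.049908) ; Δ = (0.056752, 0.050625)
  [+0]  conj(Y_{1,0})(Ω₁) = (0.267437, -0.000000) ; Y_{1,0}(Ω₂) = (-0.316818, 0.000000) ; Δ = (-0.084729, 0.000000)
  [+1]  conj(Y_{1,1})(Ω₁) = (0.175329, -0.229923) ; Y_{1,1}(Ω₂) = (0.258241, 0.049908) ; Δ = (0.056752, -0.050625)
Total Σ_m = (0.028775, 0.000000). Multiply by 4.188790: (0.120534, 0.000000). P_1(cos γ) = 0.120534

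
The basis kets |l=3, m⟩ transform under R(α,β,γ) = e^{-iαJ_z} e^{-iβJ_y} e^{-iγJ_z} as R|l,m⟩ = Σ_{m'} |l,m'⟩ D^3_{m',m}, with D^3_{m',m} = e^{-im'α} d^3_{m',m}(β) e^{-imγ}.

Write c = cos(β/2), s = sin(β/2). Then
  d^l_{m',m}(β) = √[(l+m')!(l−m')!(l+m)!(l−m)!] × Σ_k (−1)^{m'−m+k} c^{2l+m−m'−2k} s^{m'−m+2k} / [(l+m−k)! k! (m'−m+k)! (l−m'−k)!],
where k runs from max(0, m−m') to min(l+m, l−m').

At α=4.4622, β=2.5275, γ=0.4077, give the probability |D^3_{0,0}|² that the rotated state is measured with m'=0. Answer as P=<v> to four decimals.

D^3_{0,0}(4.4622,2.5275,0.4077) = e^{-i·0·4.4622}·d^3_{0,0}(2.5275)·e^{-i·0·0.4077}. Compute d first:
c=cos(2.527500/2)=0.302244, s=sin(2.527500/2)=0.953230; N=√[6·6·6·6]=36.000000
Admissible k: 0..3 (factorial args all ≥0)
  k=0: (−1)^0·36.0000/(36)·0.3022^6·0.9532^0 = +0.000762
  k=1: (−1)^1·36.0000/(4)·0.3022^4·0.9532^2 = -0.068245
  k=2: (−1)^2·36.0000/(4)·0.3022^2·0.9532^4 = +0.678814
  k=3: (−1)^3·36.0000/(36)·0.3022^0·0.9532^6 = -0.750218
d^3_{0,0}(2.5275) = +0.000762 -0.068245 +0.678814 -0.750218 = -0.138887
|D^3_{0,0}|² = |d^3_{0,0}(β)|² = (-0.138887)² = 0.019290 (the z-rotation phases have unit modulus)

P=0.0193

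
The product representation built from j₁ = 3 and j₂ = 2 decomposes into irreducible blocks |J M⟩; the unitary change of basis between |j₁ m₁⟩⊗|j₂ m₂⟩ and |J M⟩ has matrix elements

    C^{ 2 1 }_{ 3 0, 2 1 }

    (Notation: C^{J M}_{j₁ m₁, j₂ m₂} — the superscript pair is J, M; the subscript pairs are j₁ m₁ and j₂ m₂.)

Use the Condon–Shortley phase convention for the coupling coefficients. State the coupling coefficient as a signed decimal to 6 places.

triangle: 3!*3!*1!/8! = 36/40320
(j±m)!: 3!*3!*3!*1!*3!*1! = 1296
prefactor² = (2J+1)*Δ*N² = 81/14
  k=2: +1/(2!*1!*1!*1!*2!*0!) = 1/4
  k=3: −1/(3!*0!*0!*0!*3!*1!) = -1/36
Σ = 2/9  ⇒  CG² = 81/14*(2/9)² = 2/7
CG = +√(2/7) = +0.534522

+0.534522  (= +√(2/7))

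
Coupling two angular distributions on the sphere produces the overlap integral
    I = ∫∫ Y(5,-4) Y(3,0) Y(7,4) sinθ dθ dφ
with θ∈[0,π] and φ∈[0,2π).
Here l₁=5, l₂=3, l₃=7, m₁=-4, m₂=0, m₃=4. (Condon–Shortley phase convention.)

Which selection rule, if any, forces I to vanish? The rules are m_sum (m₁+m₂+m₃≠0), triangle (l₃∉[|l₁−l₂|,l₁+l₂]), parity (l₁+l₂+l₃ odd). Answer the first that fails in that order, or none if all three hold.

m₁+m₂+m₃ = -4 + 0 + 4 = 0  ✓
triangle: |5−3|=2 ≤ l₃=7 ≤ 5+3=8  ✓
parity: l₁+l₂+l₃ = 15 is odd  ✗

parity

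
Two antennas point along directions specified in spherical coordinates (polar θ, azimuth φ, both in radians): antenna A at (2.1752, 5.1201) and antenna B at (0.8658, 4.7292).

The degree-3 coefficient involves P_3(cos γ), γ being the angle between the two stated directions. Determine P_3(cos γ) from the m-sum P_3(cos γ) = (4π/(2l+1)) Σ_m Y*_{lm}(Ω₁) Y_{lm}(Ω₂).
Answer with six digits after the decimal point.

-0.293198

Expand P_3 via completeness: Σ_{m} conj(Y_{3,m}) at Ω₁ times Y_{3,m} at Ω₂ —
  term(m=-3) = (0.016609, 0.039494)   from Y*(Ω₁)=(-0.218537, 0.079194), Y(Ω₂)=(-0.009292, -0.184086)
  term(m=-2) = (-0.107198, -0.106429)   from Y*(Ω₁)=(0.269574, 0.286268), Y(Ω₂)=(-0.383941, 0.012914)
  term(m=-1) = (0.040907, 0.016858)   from Y*(Ω₁)=(0.064811, -0.150056), Y(Ω₂)=(0.004550, 0.270645)
  term(m=+0) = (-0.063961, 0.000000)   from Y*(Ω₁)=(0.293782, -0.000000), Y(Ω₂)=(-0.217714, 0.000000)
  term(m=+1) = (0.040907, -0.016858)   from Y*(Ω₁)=(-0.064811, -0.150056), Y(Ω₂)=(-0.004550, 0.270645)
  term(m=+2) = (-0.107198, 0.106429)   from Y*(Ω₁)=(0.269574, -0.286268), Y(Ω₂)=(-0.383941, -0.012914)
  term(m=+3) = (0.016609, -0.039494)   from Y*(Ω₁)=(0.218537, 0.079194), Y(Ω₂)=(0.009292, -0.184086)
Accumulated sum (-0.163323, 0.000000); after 4π/(2l+1) scaling, (-0.293198, 0.000000) ⇒ P_3 = -0.293198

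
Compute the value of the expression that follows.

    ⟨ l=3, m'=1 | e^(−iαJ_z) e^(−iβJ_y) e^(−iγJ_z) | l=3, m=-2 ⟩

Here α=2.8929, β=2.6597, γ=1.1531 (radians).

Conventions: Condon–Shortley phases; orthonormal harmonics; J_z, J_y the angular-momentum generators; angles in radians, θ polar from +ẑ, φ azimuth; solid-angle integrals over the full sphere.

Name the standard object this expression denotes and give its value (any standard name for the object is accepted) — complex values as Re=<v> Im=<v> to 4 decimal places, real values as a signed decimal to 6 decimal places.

This is a Wigner D-matrix element — the rotation-matrix element ⟨l m'| R(α,β,γ) |l m⟩ in the angular-momentum basis.
D^3_{1,-2}(2.8929,2.6597,1.1531) = e^{-i·1·2.8929}·d^3_{1,-2}(2.6597)·e^{-i·-2·1.1531}. Compute d first:
c=cos(2.659700/2)=0.238622, s=sin(2.659700/2)=0.971113; N=√[24·2·1·120]=75.894664
Admissible k: 0..1 (factorial args all ≥0)
  k=0: (−1)^3·75.8947/(12)·0.2386^3·0.9711^3 = -0.078699
  k=1: (−1)^4·75.8947/(24)·0.2386^1·0.9711^5 = +0.651715
d^3_{1,-2}(2.6597) = -0.078699 +0.651715 = +0.573016
Attach z-rotation phases: D = e^{-i(1)(2.8929)}·(+0.573016)·e^{-i(-2)(1.1531)} = +0.477192-0.317231i

Wigner D-matrix element, Re=0.4772 Im=-0.3172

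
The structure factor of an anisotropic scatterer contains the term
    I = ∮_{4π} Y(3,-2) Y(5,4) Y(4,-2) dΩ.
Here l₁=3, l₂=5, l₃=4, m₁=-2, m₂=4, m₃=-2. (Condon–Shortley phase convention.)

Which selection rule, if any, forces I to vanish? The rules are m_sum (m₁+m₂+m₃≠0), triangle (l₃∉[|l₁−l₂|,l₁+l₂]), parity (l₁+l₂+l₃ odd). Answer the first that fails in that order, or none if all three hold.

none

Σmᵢ = 0  ✓
l₃∈[|l₁−l₂|,l₁+l₂]=[2,8], have l₃=4  ✓
Σlᵢ = 12 ⇒ even  ✓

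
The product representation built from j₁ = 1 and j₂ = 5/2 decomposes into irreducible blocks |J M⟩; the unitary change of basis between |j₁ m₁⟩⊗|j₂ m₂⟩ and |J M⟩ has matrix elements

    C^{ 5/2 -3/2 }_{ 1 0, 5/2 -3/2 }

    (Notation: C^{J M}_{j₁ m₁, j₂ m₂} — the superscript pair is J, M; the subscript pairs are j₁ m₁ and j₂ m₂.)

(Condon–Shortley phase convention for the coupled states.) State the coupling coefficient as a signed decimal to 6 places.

triangle: 1!·1!·4!/7! = 24/5040
(j±m)!: 1!·1!·1!·4!·1!·4! = 576
prefactor² = (2J+1)·Δ·N² = 576/35
  k=0: +1/(0!·1!·1!·1!·0!·3!) = 1/6
  k=1: −1/(1!·0!·0!·0!·1!·4!) = -1/24
Σ = 1/8  ⇒  CG² = 576/35·(1/8)² = 9/35
CG = +√(9/35) = +0.507093

+0.507093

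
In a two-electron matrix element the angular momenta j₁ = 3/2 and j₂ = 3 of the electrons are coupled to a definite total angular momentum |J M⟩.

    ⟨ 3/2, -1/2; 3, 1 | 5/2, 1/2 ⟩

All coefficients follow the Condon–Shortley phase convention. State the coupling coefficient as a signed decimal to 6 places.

triangle: 2!×1!×4!/8! = 48/40320
(j±m)!: 1!×2!×4!×2!×3!×2! = 1152
prefactor² = (2J+1)×Δ×N² = 288/35
  k=1: −1/(1!×1!×1!×3!×0!×1!) = -1/6
  k=2: +1/(2!×0!×0!×2!×1!×2!) = 1/8
Σ = -1/24  ⇒  CG² = 288/35×(-1/24)² = 1/70
CG = −√(1/70) = -0.119523

−√(1/70) ≈ -0.119523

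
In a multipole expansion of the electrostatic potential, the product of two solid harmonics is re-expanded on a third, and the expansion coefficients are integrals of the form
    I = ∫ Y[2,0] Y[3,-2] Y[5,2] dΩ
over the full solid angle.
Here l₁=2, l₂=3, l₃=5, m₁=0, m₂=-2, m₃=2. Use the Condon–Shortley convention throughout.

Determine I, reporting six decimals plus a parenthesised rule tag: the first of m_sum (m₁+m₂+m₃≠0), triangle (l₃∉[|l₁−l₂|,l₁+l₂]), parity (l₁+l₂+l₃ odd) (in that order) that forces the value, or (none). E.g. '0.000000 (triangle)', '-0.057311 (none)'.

0.190188 (none)

Rules hold: Σm=0, L=10 even, 1≤5≤5.
N = 5·7·11 = 385
Δ = 0!·4!·6!/11! = 1/2310
Racah Σ t=0..0: t=0:+1/144 = 1/144
⇒ 3j(2 3 5; 0 0 0)² = 10/231, sgn -1
Racah Σ t=0..0: t=0:+1/480 = 1/480
⇒ 3j(2 3 5; 0 -2 2)² = 3/110, sgn -1
4πI² = N·(3j₀)²·(3jₘ)² = 5/11
I = +1·√(0.454545/4π) = 0.19018827
No selection rule forces the value: the integral is nonzero (none).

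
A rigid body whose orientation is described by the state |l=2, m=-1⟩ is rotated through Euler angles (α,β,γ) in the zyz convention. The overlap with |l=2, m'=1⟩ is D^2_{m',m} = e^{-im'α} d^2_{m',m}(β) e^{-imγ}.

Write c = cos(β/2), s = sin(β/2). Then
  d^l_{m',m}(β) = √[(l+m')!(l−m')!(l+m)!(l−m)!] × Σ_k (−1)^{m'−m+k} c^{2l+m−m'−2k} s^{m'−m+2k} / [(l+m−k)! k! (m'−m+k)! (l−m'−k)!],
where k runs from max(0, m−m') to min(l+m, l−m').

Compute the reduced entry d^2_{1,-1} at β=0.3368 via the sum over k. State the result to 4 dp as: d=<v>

d^2_{1,-1}(β=0.3368) via the finite sum:
With c≡cos(β/2)=0.985854 and s≡sin(β/2)=0.167605, N=[6·1·1·6]^{1/2}=6.000000
Admissible k: 0..1 (factorial args all ≥0)
  k=0: (−1)^2·6.0000/(2)·0.9859^2·0.1676^2 = +0.081907
  k=1: (−1)^3·6.0000/(6)·0.9859^0·0.1676^4 = -0.000789
d^2_{1,-1}(0.3368) = +0.081907 -0.000789 = +0.081118

d=0.0811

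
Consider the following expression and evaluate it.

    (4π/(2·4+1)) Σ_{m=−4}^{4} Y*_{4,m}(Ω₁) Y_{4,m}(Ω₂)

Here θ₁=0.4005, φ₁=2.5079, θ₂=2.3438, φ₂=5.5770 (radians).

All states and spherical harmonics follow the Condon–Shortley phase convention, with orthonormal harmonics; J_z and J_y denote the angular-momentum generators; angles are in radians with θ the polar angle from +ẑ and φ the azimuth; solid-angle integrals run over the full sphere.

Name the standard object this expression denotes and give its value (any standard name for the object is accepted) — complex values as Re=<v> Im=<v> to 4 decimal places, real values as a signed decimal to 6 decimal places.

Legendre polynomial (addition theorem), +0.344530

This sum is the spherical-harmonic addition theorem: it equals the Legendre polynomial P_l(cos γ) of the angle γ between the two directions.
Expand P_4 via completeness: Σ_{m} conj(Y_{4,m}) at Ω₁ times Y_{4,m} at Ω₂ —
  term(m=-4) = (0.001138, 0.000340)   from Y*(Ω₁)=(-0.008399, -0.005831), Y(Ω₂)=(-0.110402, 0.036201)
  term(m=-3) = (0.021382, 0.004725)   from Y*(Ω₁)=(0.022153, 0.064617), Y(Ω₂)=(0.166948, -0.273673)
  term(m=-2) = (0.102733, 0.015000)   from Y*(Ω₁)=(0.074990, -0.239526), Y(Ω₂)=(0.065259, 0.408468)
  term(m=-1) = (0.048603, 0.003530)   from Y*(Ω₁)=(-0.401856, 0.295278), Y(Ω₂)=(-0.074350, -0.063415)
  term(m=+0) = (-0.100961, 0.000000)   from Y*(Ω₁)=(0.288634, -0.000000), Y(Ω₂)=(-0.349789, 0.000000)
  term(m=+1) = (0.048603, -0.003530)   from Y*(Ω₁)=(0.401856, 0.295278), Y(Ω₂)=(0.074350, -0.063415)
  term(m=+2) = (0.102733, -0.015000)   from Y*(Ω₁)=(0.074990, 0.239526), Y(Ω₂)=(0.065259, -0.408468)
  term(m=+3) = (0.021382, -0.004725)   from Y*(Ω₁)=(-0.022153, 0.064617), Y(Ω₂)=(-0.166948, -0.273673)
  term(m=+4) = (0.001138, -0.000340)   from Y*(Ω₁)=(-0.008399, 0.005831), Y(Ω₂)=(-0.110402, -0.036201)
Accumulated sum (0.246752, 0.000000); after 4π/(2l+1) scaling, (0.344530, 0.000000) ⇒ P_4 = 0.344530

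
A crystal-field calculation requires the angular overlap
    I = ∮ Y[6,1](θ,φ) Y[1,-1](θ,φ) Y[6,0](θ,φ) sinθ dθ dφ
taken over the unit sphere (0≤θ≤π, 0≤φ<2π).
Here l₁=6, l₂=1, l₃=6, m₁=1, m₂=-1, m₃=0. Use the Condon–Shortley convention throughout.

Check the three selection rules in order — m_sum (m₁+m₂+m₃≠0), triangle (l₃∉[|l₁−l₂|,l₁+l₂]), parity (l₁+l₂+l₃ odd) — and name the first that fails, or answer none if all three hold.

azimuthal sum: 1 − 1 + 0 = 0  ✓
5 ≤ 6 ≤ 7 (triangle on l)  ✓
L = 6 + 1 + 6 = 13 (odd)  ✗

parity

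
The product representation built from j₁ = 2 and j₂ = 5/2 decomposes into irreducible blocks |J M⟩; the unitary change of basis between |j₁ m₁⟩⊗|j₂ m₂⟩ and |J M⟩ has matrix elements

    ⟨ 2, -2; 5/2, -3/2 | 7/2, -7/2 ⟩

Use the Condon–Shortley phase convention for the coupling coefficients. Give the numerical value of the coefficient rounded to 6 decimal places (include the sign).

-0.666667  (= −√(4/9))

j₁+j₂−J=1  J+j₁−j₂=3  J−j₁+j₂=4  j₁+j₂+J+1=9
(j₁±m₁, j₂±m₂, J±M) = (0,4,1,4,0,7)
P² = 9216
sum k=1..1:
  [1] −1/144 = -1/144
S = -1/144
C² = P²·S² = 4/9 ; C = -0.666667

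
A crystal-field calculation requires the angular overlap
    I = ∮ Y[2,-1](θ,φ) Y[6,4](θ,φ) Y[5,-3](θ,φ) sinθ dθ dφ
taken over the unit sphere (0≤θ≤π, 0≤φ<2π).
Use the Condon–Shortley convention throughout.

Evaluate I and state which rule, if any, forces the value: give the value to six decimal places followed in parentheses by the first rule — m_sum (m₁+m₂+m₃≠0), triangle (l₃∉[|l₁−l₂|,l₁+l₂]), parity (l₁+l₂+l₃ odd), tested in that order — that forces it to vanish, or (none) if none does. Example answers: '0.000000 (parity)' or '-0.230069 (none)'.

0.000000 (parity)

Σlᵢ=13 odd — θ-integrand is odd under cosθ→−cosθ; I=0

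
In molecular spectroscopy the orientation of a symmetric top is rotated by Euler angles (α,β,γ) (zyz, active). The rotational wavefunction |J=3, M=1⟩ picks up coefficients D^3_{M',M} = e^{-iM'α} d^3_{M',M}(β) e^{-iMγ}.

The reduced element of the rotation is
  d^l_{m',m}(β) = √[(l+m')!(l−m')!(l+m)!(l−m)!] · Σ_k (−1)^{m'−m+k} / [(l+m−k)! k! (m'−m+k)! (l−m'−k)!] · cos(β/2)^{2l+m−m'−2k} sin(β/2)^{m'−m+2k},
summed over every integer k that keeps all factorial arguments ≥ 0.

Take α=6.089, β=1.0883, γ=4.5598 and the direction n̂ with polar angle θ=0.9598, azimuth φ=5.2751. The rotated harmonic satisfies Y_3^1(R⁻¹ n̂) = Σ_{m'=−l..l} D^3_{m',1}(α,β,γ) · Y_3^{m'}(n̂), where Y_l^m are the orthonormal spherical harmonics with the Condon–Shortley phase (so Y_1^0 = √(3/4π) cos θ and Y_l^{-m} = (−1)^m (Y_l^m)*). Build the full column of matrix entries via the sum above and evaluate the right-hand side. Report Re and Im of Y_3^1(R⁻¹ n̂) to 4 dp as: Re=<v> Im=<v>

Re=-0.3888 Im=0.0955

Need the full column D^3_{m',1} for m'=−3..3 at α=6.0890, β=1.0883, γ=4.5598.
cos(β/2)=0.855568, sin(β/2)=0.517691
d^3_{-3,1}: single k=4 term ⇒ +0.203628;  D = +0.084880+0.185093i
d^3_{-2,1}: k∈[3..4] ⇒ +0.549547 -0.100602 = +0.448945;  D = +0.104875+0.436524i
d^3_{-1,1}: k∈[2..4] ⇒ +0.861608 -0.420612 +0.019250 = +0.460247;  D = +0.019139+0.459848i
d^3_{0,1}: k∈[1..3] ⇒ +0.822116 -0.902998 +0.110204 = +0.029322;  D = -0.004457+0.028981i
d^3_{1,1}: k∈[0..2] ⇒ +0.392217 -1.148811 +0.315459 = -0.441136;  D = +0.149927-0.414877i
d^3_{2,1}: k∈[0..1] ⇒ -0.750486 +0.549547 = -0.200938;  D = +0.103475-0.172247i
d^3_{3,1}: single k=0 term ⇒ +0.556166;  D = -0.373017+0.412527i
Y_3^{m'}(θ=0.9598,φ=5.2751) and Σ D·Y over m':
  (+0.0849+0.1851i)·(-0.2277+0.0268i)  (+0.1049+0.4365i)·(-0.1694+0.3550i)  (+0.0191+0.4598i)·(+0.0912+0.1445i)  (-0.0045+0.0290i)·(-0.2900+0.0000i)  (+0.1499-0.4149i)·(-0.0912+0.1445i)  (+0.1035-0.1722i)·(-0.1694-0.3550i)  (-0.3730+0.4125i)·(+0.2277+0.0268i)
Y_3^1(R⁻¹ n̂) = -0.388830+0.095544i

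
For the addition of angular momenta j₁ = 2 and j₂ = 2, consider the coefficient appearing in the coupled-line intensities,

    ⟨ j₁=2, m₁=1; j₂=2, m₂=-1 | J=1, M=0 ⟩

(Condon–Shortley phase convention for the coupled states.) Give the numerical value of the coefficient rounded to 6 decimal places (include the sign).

triangle: 3!×1!×1!/6! = 6/720
(j±m)!: 3!×1!×1!×3!×1!×1! = 36
prefactor² = (2J+1)×Δ×N² = 9/10
  k=0: +1/(0!×3!×1!×1!×0!×0!) = 1/6
  k=1: −1/(1!×2!×0!×0!×1!×1!) = -1/2
Σ = -1/3  ⇒  CG² = 9/10×(-1/3)² = 1/10
CG = −√(1/10) = -0.316228

-0.316228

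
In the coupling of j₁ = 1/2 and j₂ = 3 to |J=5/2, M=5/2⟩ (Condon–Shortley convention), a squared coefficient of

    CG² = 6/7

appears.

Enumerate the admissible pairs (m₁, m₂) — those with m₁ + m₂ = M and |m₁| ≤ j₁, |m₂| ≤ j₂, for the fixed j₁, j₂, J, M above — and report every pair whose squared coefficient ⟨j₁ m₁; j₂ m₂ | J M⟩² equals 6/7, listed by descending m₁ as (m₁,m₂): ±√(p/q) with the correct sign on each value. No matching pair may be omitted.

(-1/2,3): −√(6/7)

Admissible pairs with m₁+m₂ = M = 5/2: (-1/2,3), (1/2,2)
  (m₁,m₂)=(1/2,2): CG² = 1/7, CG = +√(1/7)
  (m₁,m₂)=(-1/2,3): CG² = 6/7, CG = −√(6/7)   ← matches the target
Pairs with CG² = 6/7: (-1/2,3): −√(6/7)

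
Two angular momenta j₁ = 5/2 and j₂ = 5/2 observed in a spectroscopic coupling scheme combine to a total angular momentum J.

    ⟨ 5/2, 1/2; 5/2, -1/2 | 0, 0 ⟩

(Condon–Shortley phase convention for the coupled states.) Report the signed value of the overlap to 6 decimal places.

+0.408248

j₁+j₂−J=5  J+j₁−j₂=0  J−j₁+j₂=0  j₁+j₂+J+1=6
(j₁±m₁, j₂±m₂, J±M) = (3,2,2,3,0,0)
P² = 24
sum k=2..2:
  [2] +1/12 = 1/12
S = 1/12
C² = P²·S² = 1/6 ; C = +0.408248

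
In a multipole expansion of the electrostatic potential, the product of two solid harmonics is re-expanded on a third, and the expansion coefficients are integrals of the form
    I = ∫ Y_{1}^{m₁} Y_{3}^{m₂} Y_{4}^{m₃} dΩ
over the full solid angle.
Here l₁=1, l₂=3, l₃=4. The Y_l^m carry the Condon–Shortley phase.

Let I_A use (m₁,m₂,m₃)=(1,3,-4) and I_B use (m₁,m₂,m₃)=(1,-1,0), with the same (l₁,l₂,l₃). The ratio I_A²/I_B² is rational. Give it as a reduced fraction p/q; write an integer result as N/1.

l's match ⇒ only the (l;m) 3-j factors differ between A and B.
A: triangle coeff Δ(1,3,4) = 1/252; Σ_t [0,0]: t=0:+1/1440 = 1/1440; (3j)²=1/9 [(1 3 4; 1 3 -4)], sign=+1
B: triangle coeff Δ(1,3,4) = 1/252; Σ_t [0,0]: t=0:+1/96 = 1/96; (3j)²=1/42 [(1 3 4; 1 -1 0)], sign=+1
I_A²/I_B² = (1/9)/(1/42) = 14/3

14/3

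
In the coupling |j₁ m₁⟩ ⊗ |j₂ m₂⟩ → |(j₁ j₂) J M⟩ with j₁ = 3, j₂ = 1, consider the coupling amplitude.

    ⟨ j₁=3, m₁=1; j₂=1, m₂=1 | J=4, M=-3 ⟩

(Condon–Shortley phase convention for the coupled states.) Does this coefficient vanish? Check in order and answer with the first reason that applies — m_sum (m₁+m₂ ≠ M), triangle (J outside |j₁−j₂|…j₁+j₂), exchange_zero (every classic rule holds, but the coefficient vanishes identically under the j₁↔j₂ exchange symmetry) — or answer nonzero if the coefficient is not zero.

m_sum

m-sum: m₁+m₂ = 1+1 = 2, M = -3  ✗ ⇒ coefficient is 0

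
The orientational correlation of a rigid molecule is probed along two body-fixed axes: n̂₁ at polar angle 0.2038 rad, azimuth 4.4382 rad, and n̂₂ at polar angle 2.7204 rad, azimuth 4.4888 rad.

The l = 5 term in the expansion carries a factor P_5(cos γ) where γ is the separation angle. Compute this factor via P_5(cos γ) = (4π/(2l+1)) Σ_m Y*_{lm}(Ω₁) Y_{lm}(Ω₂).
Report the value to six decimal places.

0.383773

Addition theorem: P_5(cos γ) = (4π/11) Σ_m Y*_{lm}(Ω₁) Y_{lm}(Ω₂), m = −5…5:
  m=-5: Y*=-0.00015 - 0.00003j  Y=-0.00477 + 0.00232j  product 0.00000 - 0.00000j
  m=-4: Y*=0.00110 - 0.00215j  Y=-0.02343 - 0.02919j  product -0.00009 + 0.00002j
  m=-3: Y*=0.01604 + 0.01489j  Y=0.09546 - 0.12030j  product 0.00332 - 0.00051j
  m=-2: Y*=-0.10890 + 0.06653j  Y=0.34933 + 0.16753j  product -0.04919 + 0.00499j
  m=-1: Y*=-0.12090 - 0.42984j  Y=-0.11342 + 0.49879j  product 0.22811 - 0.01155j
  m=+0: Y*=0.66563 + 0.00000j  Y=-0.04264 + 0.00000j  product -0.02838 + 0.00000j
  m=+1: Y*=0.12090 - 0.42984j  Y=0.11342 + 0.49879j  product 0.22811 + 0.01155j
  m=+2: Y*=-0.10890 - 0.06653j  Y=0.34933 - 0.16753j  product -0.04919 - 0.00499j
  m=+3: Y*=-0.01604 + 0.01489j  Y=-0.09546 - 0.12030j  product 0.00332 + 0.00051j
  m=+4: Y*=0.00110 + 0.00215j  Y=-0.02343 + 0.02919j  product -0.00009 - 0.00002j
  m=+5: Y*=0.00015 - 0.00003j  Y=0.00477 + 0.00232j  product 0.00000 + 0.00000j
Accumulated sum 0.33594 - 0.00000j; after 4π/(2l+1) scaling, 0.38377 - 0.00000j ⇒ P_5 = 0.383773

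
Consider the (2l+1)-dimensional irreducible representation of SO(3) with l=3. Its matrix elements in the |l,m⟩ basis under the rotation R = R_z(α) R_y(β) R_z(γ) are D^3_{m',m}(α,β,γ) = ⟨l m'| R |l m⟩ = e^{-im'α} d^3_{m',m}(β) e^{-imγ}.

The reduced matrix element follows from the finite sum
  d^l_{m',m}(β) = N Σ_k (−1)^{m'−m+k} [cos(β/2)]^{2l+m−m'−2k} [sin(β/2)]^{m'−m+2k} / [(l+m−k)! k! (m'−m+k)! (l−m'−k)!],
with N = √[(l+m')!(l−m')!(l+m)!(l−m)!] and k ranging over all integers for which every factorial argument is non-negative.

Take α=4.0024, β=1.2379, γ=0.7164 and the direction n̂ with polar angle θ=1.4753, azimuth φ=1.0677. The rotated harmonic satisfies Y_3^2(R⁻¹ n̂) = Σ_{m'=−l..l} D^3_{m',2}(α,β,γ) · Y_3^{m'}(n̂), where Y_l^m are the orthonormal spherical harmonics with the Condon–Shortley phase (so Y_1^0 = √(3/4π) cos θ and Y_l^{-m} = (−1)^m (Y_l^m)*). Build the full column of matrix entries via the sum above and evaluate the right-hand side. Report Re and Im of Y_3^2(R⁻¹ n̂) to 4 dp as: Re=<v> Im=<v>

Need the full column D^3_{m',2} for m'=−3..3 at α=4.0024, β=1.2379, γ=0.7164.
cos(β/2)=0.814488, sin(β/2)=0.580180
d^3_{-3,2}: single k=5 term ⇒ +0.131152;  D = -0.053619-0.119691i
d^3_{-2,2}: k∈[4..5] ⇒ +0.375830 -0.038140 = +0.337690;  D = +0.323704+0.096180i
d^3_{-1,2}: k∈[3..4] ⇒ +0.667380 -0.169317 = +0.498063;  D = -0.418784+0.269606i
d^3_{0,2}: k∈[2..3] ⇒ +0.811382 -0.411701 = +0.399681;  D = +0.054980-0.395882i
d^3_{1,2}: k∈[1..2] ⇒ +0.657638 -0.667380 = -0.009742;  D = -0.006444-0.007306i
d^3_{2,2}: k∈[0..1] ⇒ +0.291950 -0.740687 = -0.448737;  D = +0.448700-0.005754i
d^3_{3,2}: single k=0 term ⇒ -0.509404;  D = -0.327062+0.390542i
Y_3^{m'}(θ=1.4753,φ=1.0677) and Σ D·Y over m':
  (-0.0536-0.1197i)·(-0.4108+0.0253i)  (+0.3237+0.0962i)·(-0.0517-0.0816i)  (-0.4188+0.2696i)·(-0.1481+0.2690i)  (+0.0550-0.3959i)·(-0.1051+0.0000i)  (-0.0064-0.0073i)·(+0.1481+0.2690i)  (+0.4487-0.0058i)·(-0.0517+0.0816i)  (-0.3271+0.3905i)·(+0.4108+0.0253i)
Y_3^2(R⁻¹ n̂) = -0.166065+0.091702i

Re=-0.1661 Im=0.0917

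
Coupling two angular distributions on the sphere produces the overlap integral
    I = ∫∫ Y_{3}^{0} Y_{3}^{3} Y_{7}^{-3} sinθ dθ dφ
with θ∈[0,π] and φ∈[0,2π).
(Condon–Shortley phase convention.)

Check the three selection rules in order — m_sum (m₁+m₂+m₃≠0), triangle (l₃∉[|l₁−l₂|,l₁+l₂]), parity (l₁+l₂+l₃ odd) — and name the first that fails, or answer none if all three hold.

azimuthal sum: 0 + 3 − 3 = 0  ✓
l₃ must lie in [0,6]; have l₃=7  ✗
L = 3 + 3 + 7 = 13 (odd)

triangle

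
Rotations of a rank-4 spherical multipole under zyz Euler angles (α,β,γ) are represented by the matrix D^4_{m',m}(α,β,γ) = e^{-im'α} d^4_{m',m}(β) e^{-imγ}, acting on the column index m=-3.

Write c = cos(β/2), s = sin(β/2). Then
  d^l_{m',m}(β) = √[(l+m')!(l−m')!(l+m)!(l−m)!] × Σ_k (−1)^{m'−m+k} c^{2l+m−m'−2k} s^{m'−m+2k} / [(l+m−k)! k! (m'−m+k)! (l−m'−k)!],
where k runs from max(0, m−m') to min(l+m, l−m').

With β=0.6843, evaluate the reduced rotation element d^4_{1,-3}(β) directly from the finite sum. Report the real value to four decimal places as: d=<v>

d^4_{1,-3}(β=0.6843) via the finite sum:
Half-angle: c=0.942035, s=0.335513. N=√(120·6·1·5040)=1904.940944
Admissible k: 0..1 (factorial args all ≥0)
  k=0: (−1)^4·1904.9409/(144)·0.9420^4·0.3355^4 = +0.132016
  k=1: (−1)^5·1904.9409/(240)·0.9420^2·0.3355^6 = -0.010048
d^4_{1,-3}(0.6843) = +0.132016 -0.010048 = +0.121968

d=0.1220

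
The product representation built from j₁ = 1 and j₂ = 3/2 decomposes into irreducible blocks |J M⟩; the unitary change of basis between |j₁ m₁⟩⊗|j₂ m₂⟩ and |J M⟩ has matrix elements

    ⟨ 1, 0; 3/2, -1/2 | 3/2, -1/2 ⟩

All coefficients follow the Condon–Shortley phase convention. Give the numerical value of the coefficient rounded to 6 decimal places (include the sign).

√[4·1!1!2!/5! · 1!1!1!2!1!2!] = √(4/15)
  +(−1)^0/∏(0,1,1,1,0,1)! = 1  (running 1)
  +(−1)^1/∏(1,0,0,0,1,2)! = -1/2  (running 1/2)
⟨..|..⟩ = √(4/15)·(1/2) = +0.258199

+0.258199  (= +√(1/15))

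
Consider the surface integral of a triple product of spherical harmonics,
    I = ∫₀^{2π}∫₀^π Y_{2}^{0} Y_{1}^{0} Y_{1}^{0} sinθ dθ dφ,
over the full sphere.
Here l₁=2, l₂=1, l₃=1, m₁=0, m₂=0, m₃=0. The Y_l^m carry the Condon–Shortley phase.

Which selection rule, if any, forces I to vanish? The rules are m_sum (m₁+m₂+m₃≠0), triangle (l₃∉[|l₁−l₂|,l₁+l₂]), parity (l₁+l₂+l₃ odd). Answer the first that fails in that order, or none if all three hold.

none

azimuthal sum: 0 + 0 + 0 = 0  ✓
1 ≤ 1 ≤ 3 (triangle on l)  ✓
L = 2 + 1 + 1 = 4 (even)  ✓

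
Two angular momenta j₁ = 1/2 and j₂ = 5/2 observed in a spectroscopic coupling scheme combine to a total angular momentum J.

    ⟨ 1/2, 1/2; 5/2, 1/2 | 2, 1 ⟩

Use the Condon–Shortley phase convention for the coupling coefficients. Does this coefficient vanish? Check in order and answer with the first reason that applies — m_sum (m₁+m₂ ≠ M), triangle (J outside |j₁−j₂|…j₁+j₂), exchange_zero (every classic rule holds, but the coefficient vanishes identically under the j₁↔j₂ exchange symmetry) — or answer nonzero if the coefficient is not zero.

nonzero

m-sum: m₁+m₂ = 1/2+1/2 = 1, M = 1  ✓
triangle: |j₁−j₂| = 2 ≤ J = 2 ≤ j₁+j₂ = 3  ✓
exchange: j₁≠j₂ or m₁≠m₂ — the exchange symmetry imposes no constraint here
value check: CG = +√(1/3) = +0.577350 ≠ 0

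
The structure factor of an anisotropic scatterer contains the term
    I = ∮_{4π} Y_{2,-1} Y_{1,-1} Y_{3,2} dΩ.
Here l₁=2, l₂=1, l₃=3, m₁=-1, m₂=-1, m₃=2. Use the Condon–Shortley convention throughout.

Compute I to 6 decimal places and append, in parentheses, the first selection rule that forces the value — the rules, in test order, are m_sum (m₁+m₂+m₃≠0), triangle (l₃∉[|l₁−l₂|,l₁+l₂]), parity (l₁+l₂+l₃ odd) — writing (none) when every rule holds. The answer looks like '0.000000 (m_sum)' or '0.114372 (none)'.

Checks pass: Σm=0; 6 even; l₃=3∈[1,3].
(2·2+1)(2·1+1)(2·3+1) = 105
Δ: 0! 4! 2! / 7! → 1/105
sum: t=0:+1/4 = 1/4
3j²(2 1 3; 0 0 0) = Δ·Π!·Σ² = 3/35  (sign -1)
sum: t=0:+1/12 = 1/12
3j²(2 1 3; -1 -1 2) = Δ·Π!·Σ² = 2/21  (sign -1)
combine: 4πI² = 105·3/35·2/21 = 6/7
take √, sign +1: I = 0.26116903
No selection rule forces the value: the integral is nonzero (none).

0.261169 (none)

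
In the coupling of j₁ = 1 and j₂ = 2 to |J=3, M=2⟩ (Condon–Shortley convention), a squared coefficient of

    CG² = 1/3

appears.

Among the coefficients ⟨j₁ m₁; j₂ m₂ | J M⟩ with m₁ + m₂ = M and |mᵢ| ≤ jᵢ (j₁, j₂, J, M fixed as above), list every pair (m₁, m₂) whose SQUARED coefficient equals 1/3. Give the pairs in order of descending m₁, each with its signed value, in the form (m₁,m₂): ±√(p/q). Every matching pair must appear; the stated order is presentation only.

Admissible pairs with m₁+m₂ = M = 2: (0,2), (1,1)
  (m₁,m₂)=(1,1): CG² = 2/3, CG = +√(2/3)
  (m₁,m₂)=(0,2): CG² = 1/3, CG = +√(1/3)   ← matches the target
Pairs with CG² = 1/3: (0,2): +√(1/3)

(0,2): +√(1/3)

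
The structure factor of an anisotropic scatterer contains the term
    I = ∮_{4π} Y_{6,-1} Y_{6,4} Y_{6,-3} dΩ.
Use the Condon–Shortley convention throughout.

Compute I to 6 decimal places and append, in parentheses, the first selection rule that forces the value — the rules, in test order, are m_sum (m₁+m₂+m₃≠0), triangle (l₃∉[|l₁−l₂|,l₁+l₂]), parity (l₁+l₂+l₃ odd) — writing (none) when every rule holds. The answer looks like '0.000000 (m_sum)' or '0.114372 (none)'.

-0.084679 (none)

m-sum 0 ✓  L=18 even ✓  0≤6≤12 ✓
Π(2lᵢ+1) = 13×13×13 = 2197
triangle coeff Δ(6,6,6) = 1/325909584
Σ_t [0,6]: t=0:+1/373248000 t=1:−1/1728000 t=2:+1/110592 t=3:−1/46656 t=4:+1/110592 t=5:−1/1728000 t=6:+1/373248000 = -7/1555200
(3j)²=400/46189 [(6 6 6; 0 0 0)], sign=-1
Σ_t [4,6]: t=4:+1/1244160 t=5:−1/691200 t=6:+1/4147200 = -1/2488320
(3j)²=875/184756 [(6 6 6; -1 4 -3)], sign=+1
⇒ 4πI² = 1137500/12623809
I = (-1)√(1137500/12623809/(4π)) = -0.08467897
No selection rule forces the value: the integral is nonzero (none).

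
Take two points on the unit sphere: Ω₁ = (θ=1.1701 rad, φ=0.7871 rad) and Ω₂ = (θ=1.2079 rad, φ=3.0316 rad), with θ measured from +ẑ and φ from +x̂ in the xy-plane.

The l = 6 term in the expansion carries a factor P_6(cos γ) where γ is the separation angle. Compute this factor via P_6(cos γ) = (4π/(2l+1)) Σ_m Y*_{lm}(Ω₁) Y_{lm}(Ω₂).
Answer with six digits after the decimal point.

Summing Y*_{l m}(θ₁,φ₁)·Y_{l m}(θ₂,φ₂) over m ∈ [−6, 6]; prefactor 4π/(2·6+1) = 0.966644:
  term(m=-6) = +0.058979-0.074419i   from Y*(Ω₁)=+0.003006-0.294417i, Y(Ω₂)=+0.254786+0.197722i
  term(m=-5) = +0.041236+0.178587i   from Y*(Ω₁)=-0.302903-0.308103i, Y(Ω₂)=-0.361660-0.221717i
  term(m=-4) = -0.016396-0.007855i   from Y*(Ω₁)=-0.172760-0.001176i, Y(Ω₂)=+0.095213+0.044821i
  term(m=-3) = +0.072225-0.034917i   from Y*(Ω₁)=+0.186989-0.185089i, Y(Ω₂)=+0.288460+0.098797i
  term(m=-2) = -0.012632+0.055604i   from Y*(Ω₁)=+0.000916-0.269163i, Y(Ω₂)=-0.206739-0.046228i
  term(m=-1) = -0.026397-0.033066i   from Y*(Ω₁)=+0.125288+0.125715i, Y(Ω₂)=-0.236947-0.026168i
  term(m=+0) = +0.067089+0.000000i   from Y*(Ω₁)=+0.285881-0.000000i, Y(Ω₂)=+0.234674+0.000000i
  term(m=+1) = -0.026397+0.033066i   from Y*(Ω₁)=-0.125288+0.125715i, Y(Ω₂)=+0.236947-0.026168i
  term(m=+2) = -0.012632-0.055604i   from Y*(Ω₁)=+0.000916+0.269163i, Y(Ω₂)=-0.206739+0.046228i
  term(m=+3) = +0.072225+0.034917i   from Y*(Ω₁)=-0.186989-0.185089i, Y(Ω₂)=-0.288460+0.098797i
  term(m=+4) = -0.016396+0.007855i   from Y*(Ω₁)=-0.172760+0.001176i, Y(Ω₂)=+0.095213-0.044821i
  term(m=+5) = +0.041236-0.178587i   from Y*(Ω₁)=+0.302903-0.308103i, Y(Ω₂)=+0.361660-0.221717i
  term(m=+6) = +0.058979+0.074419i   from Y*(Ω₁)=+0.003006+0.294417i, Y(Ω₂)=+0.254786-0.197722i
Total Σ_m = +0.301118+0.000000i. Multiply by 0.966644: +0.291074+0.000000i. P_6(cos γ) = 0.291074

0.291074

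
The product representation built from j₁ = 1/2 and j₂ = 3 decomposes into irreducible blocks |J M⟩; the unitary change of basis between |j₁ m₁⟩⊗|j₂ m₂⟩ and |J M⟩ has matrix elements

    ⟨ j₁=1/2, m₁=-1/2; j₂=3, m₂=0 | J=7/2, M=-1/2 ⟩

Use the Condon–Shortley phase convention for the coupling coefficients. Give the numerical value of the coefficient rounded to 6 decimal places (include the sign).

+0.755929  (= +√(4/7))

j₁+j₂−J=0  J+j₁−j₂=1  J−j₁+j₂=6  j₁+j₂+J+1=8
(j₁±m₁, j₂±m₂, J±M) = (0,1,3,3,3,4)
P² = 5184/7
sum k=0..0:
  [0] +1/36 = 1/36
S = 1/36
C² = P²·S² = 4/7 ; C = +0.755929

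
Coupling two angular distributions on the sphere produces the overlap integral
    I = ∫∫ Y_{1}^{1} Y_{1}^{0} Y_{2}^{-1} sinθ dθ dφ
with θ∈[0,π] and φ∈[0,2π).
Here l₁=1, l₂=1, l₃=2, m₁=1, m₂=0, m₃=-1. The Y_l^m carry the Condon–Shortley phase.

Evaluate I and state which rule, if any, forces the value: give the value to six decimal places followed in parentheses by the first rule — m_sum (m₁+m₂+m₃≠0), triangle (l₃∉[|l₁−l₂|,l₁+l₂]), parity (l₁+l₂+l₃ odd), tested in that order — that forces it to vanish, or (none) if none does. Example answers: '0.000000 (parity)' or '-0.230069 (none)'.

Checks pass: Σm=0; 4 even; l₃=2∈[0,2].
(2·1+1)(2·1+1)(2·2+1) = 45
Δ: 0! 2! 2! / 5! → 1/30
sum: t=0:+1/1 = 1/1
3j²(1 1 2; 0 0 0) = Δ·Π!·Σ² = 2/15  (sign +1)
sum: t=0:+1/2 = 1/2
3j²(1 1 2; 1 0 -1) = Δ·Π!·Σ² = 1/10  (sign -1)
combine: 4πI² = 45·2/15·1/10 = 3/5
take √, sign -1: I = -0.21850969
No selection rule forces the value: the integral is nonzero (none).

-0.218510 (none)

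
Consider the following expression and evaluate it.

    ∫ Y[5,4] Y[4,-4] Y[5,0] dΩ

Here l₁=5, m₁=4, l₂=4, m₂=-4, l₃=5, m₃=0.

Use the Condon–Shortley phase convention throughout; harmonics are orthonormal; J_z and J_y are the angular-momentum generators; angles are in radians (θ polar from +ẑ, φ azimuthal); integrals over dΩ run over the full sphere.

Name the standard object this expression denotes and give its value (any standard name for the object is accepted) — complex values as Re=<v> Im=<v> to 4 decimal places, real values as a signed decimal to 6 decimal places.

This is a Gaunt coefficient — the integral of a triple product of spherical harmonics over the sphere.
Rules hold: Σm=0, L=14 even, 1≤5≤9.
N = 11·9·11 = 1089
Δ = 4!·6!·4!/15! = 1/3153150
Racah Σ t=0..4: t=0:+1/69120 t=1:−1/1728 t=2:+1/576 t=3:−1/1728 t=4:+1/69120 = 7/11520
⇒ 3j(5 4 5; 0 0 0)² = 2/143, sgn -1
Racah Σ t=0..0: t=0:+1/69120 = 1/69120
⇒ 3j(5 4 5; 4 -4 0)² = 2/143, sgn -1
4πI² = N·(3j₀)²·(3jₘ)² = 36/169
I = +1·√(0.213018/4π) = 0.13019760

Gaunt coefficient, +0.130198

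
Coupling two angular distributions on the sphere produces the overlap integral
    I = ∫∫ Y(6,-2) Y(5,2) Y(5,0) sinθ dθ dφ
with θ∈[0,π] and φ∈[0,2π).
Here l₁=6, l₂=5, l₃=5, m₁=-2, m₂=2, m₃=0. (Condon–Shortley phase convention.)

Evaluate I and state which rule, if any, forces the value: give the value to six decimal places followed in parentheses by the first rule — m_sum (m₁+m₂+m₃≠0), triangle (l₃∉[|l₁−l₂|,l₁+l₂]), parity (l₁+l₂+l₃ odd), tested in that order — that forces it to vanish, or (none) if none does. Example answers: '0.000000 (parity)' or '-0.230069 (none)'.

-0.043391 (none)

Rules hold: Σm=0, L=16 even, 1≤5≤11.
N = 13·11·11 = 1573
Δ = 6!·6!·4!/17! = 1/28588560
Racah Σ t=1..5: t=1:−1/345600 t=2:+1/13824 t=3:−1/5184 t=4:+1/13824 t=5:−1/345600 = -7/129600
⇒ 3j(6 5 5; 0 0 0)² = 80/7293, sgn +1
Racah Σ t=3..6: t=3:−1/103680 t=4:+1/13824 t=5:−1/17280 t=6:+1/207360 = 1/103680
⇒ 3j(6 5 5; -2 2 0)² = 10/7293, sgn -1
4πI² = N·(3j₀)²·(3jₘ)² = 800/33813
I = -1·√(0.0236595/4π) = -0.04339086
No selection rule forces the value: the integral is nonzero (none).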